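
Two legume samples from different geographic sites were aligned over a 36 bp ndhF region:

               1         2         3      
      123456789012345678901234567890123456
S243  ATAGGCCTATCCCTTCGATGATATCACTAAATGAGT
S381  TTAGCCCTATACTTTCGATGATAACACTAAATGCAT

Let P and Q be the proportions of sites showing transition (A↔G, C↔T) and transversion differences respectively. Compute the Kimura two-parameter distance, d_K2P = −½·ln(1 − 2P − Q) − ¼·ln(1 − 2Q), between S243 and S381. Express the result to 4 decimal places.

0.2252

The sequences differ at positions 1 (A/T, transversion), 5 (G/C, transversion), 11 (C/A, transversion), 13 (C/T, transition), 24 (T/A, transversion), 34 (A/C, transversion), 35 (G/A, transition).
Of the 7 differences, 2 transitions and 5 transversions over 36 sites: P = 2/36 = 0.055556, Q = 5/36 = 0.138889.
d = −0.5·ln(0.749999) − 0.25·ln(0.722222) = −0.5·(-0.287683) − 0.25·(-0.325423) = 0.2252.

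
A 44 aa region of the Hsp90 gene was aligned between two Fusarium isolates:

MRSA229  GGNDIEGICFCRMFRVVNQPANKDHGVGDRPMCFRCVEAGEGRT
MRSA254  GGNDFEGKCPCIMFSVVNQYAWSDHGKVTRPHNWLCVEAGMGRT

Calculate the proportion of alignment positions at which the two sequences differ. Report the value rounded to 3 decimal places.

Mismatches occur at site 5 (I/F), site 8 (I/K), site 10 (F/P), site 12 (R/I), site 15 (R/S), site 20 (P/Y), site 22 (N/W), site 23 (K/S), site 27 (V/K), site 28 (G/V), site 29 (D/T), site 32 (M/H), site 33 (C/N), site 34 (F/W), site 35 (R/L), site 41 (E/M).
There are 16 differences over 44 sites, so p = 16/44 = 0.364.

0.364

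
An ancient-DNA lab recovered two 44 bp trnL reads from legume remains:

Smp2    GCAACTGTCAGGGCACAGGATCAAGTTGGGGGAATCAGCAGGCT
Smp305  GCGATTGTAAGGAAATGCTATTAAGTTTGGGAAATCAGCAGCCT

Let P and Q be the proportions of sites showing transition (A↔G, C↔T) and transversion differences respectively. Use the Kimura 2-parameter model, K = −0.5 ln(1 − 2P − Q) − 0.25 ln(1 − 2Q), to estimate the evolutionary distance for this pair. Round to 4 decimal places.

Mismatches occur at site 3 (A/G, transition), site 5 (C/T, transition), site 9 (C/A, transversion), site 13 (G/A, transition), site 14 (C/A, transversion), site 16 (C/T, transition), site 17 (A/G, transition), site 18 (G/C, transversion), site 19 (G/T, transversion), site 22 (C/T, transition), site 28 (G/T, transversion), site 32 (G/A, transition), site 42 (G/C, transversion).
Of the 13 differences, 7 transitions and 6 transversions over 44 sites: P = 7/44 = 0.159091, Q = 6/44 = 0.136364.
d = −0.5·ln(0.545454) − 0.25·ln(0.727272) = −0.5·(-0.606137) − 0.25·(-0.318455) = 0.3827.

0.3827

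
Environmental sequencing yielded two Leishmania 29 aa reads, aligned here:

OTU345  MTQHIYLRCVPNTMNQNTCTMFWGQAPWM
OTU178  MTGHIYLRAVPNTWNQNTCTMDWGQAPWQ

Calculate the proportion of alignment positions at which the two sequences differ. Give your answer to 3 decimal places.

Differing sites — 3:Q/G; 9:C/A; 14:M/W; 22:F/D; 29:M/Q.
There are 5 differences over 29 sites, so p = 5/29 = 0.172.

0.172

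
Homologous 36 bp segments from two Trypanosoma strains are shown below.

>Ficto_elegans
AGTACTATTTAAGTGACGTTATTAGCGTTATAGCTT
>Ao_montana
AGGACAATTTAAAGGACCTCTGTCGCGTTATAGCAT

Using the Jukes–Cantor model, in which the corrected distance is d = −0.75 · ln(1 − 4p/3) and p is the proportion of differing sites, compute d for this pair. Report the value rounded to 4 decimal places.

0.3470

Differing sites — 3:T/G; 6:T/A; 13:G/A; 14:T/G; 18:G/C; 20:T/C; 21:A/T; 22:T/G; 24:A/C; 35:T/A.
p = 10/36 = 0.277778.
d = −0.75 · ln(1 − (4/3)·0.277778) = −0.75 · ln(0.629629) = −0.75 · (-0.462625) = 0.3470.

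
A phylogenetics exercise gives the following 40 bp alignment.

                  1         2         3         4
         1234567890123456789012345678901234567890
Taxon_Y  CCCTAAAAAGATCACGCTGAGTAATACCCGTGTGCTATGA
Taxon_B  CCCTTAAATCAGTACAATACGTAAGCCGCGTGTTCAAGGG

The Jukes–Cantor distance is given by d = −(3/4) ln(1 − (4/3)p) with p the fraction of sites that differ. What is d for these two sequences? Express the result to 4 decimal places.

0.5716

Mismatches occur at site 5 (A↔T), site 9 (A↔T), site 10 (G↔C), site 12 (T↔G), site 13 (C↔T), site 16 (G↔A), site 17 (C↔A), site 19 (G↔A), site 20 (A↔C), site 25 (T↔G), site 26 (A↔C), site 28 (C↔G), site 34 (G↔T), site 36 (T↔A), site 38 (T↔G), site 40 (A↔G).
p = 16/40 = 0.400000.
d = −0.75 · ln(1 − (4/3)·0.400000) = −0.75 · ln(0.466667) = −0.75 · (-0.762139) = 0.5716.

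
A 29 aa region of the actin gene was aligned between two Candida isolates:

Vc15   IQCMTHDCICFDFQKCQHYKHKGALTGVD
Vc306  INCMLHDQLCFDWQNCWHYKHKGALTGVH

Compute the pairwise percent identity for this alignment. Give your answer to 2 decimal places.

72.41%

The sequences differ at positions 2 (Q/N), 5 (T/L), 8 (C/Q), 9 (I/L), 13 (F/W), 15 (K/N), 17 (Q/W), 29 (D/H).
21 of the 29 sites match, so the percent identity is 21/29 × 100 = 72.41%.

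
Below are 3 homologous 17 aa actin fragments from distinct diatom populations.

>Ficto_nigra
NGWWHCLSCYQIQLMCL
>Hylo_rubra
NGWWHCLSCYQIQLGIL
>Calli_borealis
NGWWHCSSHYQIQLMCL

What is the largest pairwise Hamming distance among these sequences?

4

Pairwise Hamming distances:
  Ficto_nigra vs Hylo_rubra: 2
  Ficto_nigra vs Calli_borealis: 2
  Hylo_rubra vs Calli_borealis: 4
The largest is 4, between Hylo_rubra and Calli_borealis.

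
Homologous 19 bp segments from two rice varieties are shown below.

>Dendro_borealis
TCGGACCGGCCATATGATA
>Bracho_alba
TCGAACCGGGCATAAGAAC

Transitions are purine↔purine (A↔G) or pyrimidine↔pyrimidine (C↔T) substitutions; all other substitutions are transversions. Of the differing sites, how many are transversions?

Differing sites — 4:G/A (Ti); 10:C/G (Tv); 15:T/A (Tv); 18:T/A (Tv); 19:A/C (Tv).
Of the 5 differences, 1 transition and 4 transversions, so the answer is 4.

4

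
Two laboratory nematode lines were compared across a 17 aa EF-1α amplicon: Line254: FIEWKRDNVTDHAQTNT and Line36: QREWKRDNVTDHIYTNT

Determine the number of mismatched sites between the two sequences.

The sequences differ at positions 1 (F/Q), 2 (I/R), 13 (A/I), 14 (Q/Y).
That gives 4 mismatches out of 17 aligned sites, so the Hamming distance is 4.

4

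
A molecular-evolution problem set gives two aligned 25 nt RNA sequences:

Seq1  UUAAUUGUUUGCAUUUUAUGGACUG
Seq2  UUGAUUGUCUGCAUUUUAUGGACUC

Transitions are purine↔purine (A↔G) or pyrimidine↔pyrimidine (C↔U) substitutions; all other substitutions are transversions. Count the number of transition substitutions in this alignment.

Mismatches occur at site 3 (A↔G, transition), site 9 (U↔C, transition), site 25 (G↔C, transversion).
Of the 3 differences, 2 transitions and 1 transversion, so the answer is 2.

2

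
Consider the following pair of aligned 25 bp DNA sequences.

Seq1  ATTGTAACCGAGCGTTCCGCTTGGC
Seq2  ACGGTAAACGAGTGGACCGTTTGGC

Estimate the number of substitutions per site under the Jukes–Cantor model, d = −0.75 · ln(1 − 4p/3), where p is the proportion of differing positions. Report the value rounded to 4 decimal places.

0.3505

Mismatches occur at site 2 (T→C), site 3 (T→G), site 8 (C→A), site 13 (C→T), site 15 (T→G), site 16 (T→A), site 20 (C→T).
p = 7/25 = 0.280000.
d = −0.75 · ln(1 − (4/3)·0.280000) = −0.75 · ln(0.626667) = −0.75 · (-0.467340) = 0.3505.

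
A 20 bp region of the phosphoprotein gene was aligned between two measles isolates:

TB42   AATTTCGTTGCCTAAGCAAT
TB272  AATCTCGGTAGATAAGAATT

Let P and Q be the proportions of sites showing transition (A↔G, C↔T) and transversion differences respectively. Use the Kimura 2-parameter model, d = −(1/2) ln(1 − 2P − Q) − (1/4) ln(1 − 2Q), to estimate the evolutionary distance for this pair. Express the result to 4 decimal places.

0.4722

The sequences differ at positions 4 (T/C, transition), 8 (T/G, transversion), 10 (G/A, transition), 11 (C/G, transversion), 12 (C/A, transversion), 17 (C/A, transversion), 19 (A/T, transversion).
Of the 7 differences, 2 transitions and 5 transversions over 20 sites: P = 2/20 = 0.100000, Q = 5/20 = 0.250000.
d = −0.5·ln(0.550000) − 0.25·ln(0.500000) = −0.5·(-0.597837) − 0.25·(-0.693147) = 0.4722.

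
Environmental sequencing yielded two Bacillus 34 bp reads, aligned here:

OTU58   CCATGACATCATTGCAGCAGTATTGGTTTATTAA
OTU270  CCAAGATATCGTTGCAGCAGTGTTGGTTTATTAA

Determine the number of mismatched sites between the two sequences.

4

The sequences differ at positions 4 (T/A), 7 (C/T), 11 (A/G), 22 (A/G).
That gives 4 mismatches out of 34 aligned sites, so the Hamming distance is 4.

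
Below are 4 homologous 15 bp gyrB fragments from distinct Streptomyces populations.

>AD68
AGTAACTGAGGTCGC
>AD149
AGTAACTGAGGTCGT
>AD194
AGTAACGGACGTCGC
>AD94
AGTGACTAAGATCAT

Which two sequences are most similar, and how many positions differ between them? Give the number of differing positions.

1

Pairwise Hamming distances:
  AD68 vs AD149: 1
  AD68 vs AD194: 2
  AD68 vs AD94: 5
  AD149 vs AD194: 3
  AD149 vs AD94: 4
  AD194 vs AD94: 7
The smallest is 1, between AD68 and AD149.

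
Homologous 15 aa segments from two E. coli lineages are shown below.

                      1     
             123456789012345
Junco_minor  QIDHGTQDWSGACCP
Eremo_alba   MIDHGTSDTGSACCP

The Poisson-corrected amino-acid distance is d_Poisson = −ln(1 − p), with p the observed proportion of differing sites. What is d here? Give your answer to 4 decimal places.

0.4055

Differing sites — 1:Q/M; 7:Q/S; 9:W/T; 10:S/G; 11:G/S.
p = 5/15 = 0.333333.
d = −ln(1 − 0.333333) = −ln(0.666667) = 0.4055.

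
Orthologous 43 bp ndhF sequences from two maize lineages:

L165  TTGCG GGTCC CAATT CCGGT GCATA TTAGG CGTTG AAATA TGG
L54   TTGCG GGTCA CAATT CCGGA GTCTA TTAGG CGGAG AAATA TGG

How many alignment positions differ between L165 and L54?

The sequences differ at positions 10 (C/A), 20 (T/A), 22 (C/T), 23 (A/C), 33 (T/G), 34 (T/A).
That gives 6 mismatches out of 43 aligned sites, so the Hamming distance is 6.

6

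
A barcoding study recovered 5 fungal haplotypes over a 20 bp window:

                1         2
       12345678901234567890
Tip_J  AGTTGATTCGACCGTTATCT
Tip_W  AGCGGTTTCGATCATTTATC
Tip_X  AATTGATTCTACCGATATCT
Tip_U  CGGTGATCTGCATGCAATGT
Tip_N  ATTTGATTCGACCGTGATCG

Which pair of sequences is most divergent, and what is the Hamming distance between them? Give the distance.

Pairwise Hamming distances:
  Tip_J vs Tip_W: 9
  Tip_J vs Tip_X: 3
  Tip_J vs Tip_U: 10
  Tip_J vs Tip_N: 3
  Tip_W vs Tip_X: 12
  Tip_W vs Tip_U: 16
  Tip_W vs Tip_N: 11
  Tip_X vs Tip_U: 12
  Tip_X vs Tip_N: 5
  Tip_U vs Tip_N: 12
The largest is 16, between Tip_W and Tip_U.

16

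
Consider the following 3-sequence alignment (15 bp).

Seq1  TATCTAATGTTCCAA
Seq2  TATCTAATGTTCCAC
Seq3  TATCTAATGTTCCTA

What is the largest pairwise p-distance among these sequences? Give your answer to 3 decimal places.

Pairwise Hamming distances:
  Seq1 vs Seq2: 1
  Seq1 vs Seq3: 1
  Seq2 vs Seq3: 2
The largest is 2 mismatches, between Seq2 and Seq3; p = 2/15 = 0.133.

0.133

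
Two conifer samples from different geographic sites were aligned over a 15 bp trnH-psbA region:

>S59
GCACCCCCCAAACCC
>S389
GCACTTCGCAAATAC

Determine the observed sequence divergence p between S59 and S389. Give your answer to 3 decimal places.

0.333

Differing sites — 5:C/T; 6:C/T; 8:C/G; 13:C/T; 14:C/A.
There are 5 differences over 15 sites, so p = 5/15 = 0.333.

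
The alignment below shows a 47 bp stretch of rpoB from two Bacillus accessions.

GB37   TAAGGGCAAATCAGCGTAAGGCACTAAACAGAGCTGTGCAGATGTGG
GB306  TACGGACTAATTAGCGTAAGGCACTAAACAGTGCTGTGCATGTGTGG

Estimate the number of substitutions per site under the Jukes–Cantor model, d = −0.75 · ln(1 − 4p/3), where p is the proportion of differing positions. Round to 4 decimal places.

Mismatches occur at site 3 (A↔C), site 6 (G↔A), site 8 (A↔T), site 12 (C↔T), site 32 (A↔T), site 41 (G↔T), site 42 (A↔G).
p = 7/47 = 0.148936.
d = −0.75 · ln(1 − (4/3)·0.148936) = −0.75 · ln(0.801419) = −0.75 · (-0.221371) = 0.1660.

0.1660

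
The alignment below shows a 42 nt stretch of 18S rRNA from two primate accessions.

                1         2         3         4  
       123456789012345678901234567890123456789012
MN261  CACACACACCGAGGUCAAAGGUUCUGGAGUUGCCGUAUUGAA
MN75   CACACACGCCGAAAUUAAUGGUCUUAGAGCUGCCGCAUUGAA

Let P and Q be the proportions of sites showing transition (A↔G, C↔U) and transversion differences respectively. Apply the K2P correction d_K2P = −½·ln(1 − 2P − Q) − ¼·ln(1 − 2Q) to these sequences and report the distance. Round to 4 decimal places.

Differing sites — 8:A/G (Ti); 13:G/A (Ti); 14:G/A (Ti); 16:C/U (Ti); 19:A/U (Tv); 23:U/C (Ti); 24:C/U (Ti); 26:G/A (Ti); 30:U/C (Ti); 36:U/C (Ti).
Of the 10 differences, 9 transitions and 1 transversion over 42 sites: P = 9/42 = 0.214286, Q = 1/42 = 0.023810.
d = −0.5·ln(0.547618) − 0.25·ln(0.952380) = −0.5·(-0.602177) − 0.25·(-0.048791) = 0.3133.

0.3133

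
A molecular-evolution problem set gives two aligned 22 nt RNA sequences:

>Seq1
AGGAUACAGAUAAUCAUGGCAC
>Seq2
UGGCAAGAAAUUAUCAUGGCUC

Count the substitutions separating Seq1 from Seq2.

The sequences differ at positions 1 (A/U), 4 (A/C), 5 (U/A), 7 (C/G), 9 (G/A), 12 (A/U), 21 (A/U).
That gives 7 mismatches out of 22 aligned sites, so the Hamming distance is 7.

7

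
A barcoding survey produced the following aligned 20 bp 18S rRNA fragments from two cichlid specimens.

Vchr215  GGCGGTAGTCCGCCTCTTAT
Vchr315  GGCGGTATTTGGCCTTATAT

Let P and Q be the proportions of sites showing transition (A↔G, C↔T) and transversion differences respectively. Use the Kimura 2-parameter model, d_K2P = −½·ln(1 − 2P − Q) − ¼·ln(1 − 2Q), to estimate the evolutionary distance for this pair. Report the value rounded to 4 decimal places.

0.3046

The sequences differ at positions 8 (G/T, transversion), 10 (C/T, transition), 11 (C/G, transversion), 16 (C/T, transition), 17 (T/A, transversion).
Of the 5 differences, 2 transitions and 3 transversions over 20 sites: P = 2/20 = 0.100000, Q = 3/20 = 0.150000.
d = −0.5·ln(0.650000) − 0.25·ln(0.700000) = −0.5·(-0.430783) − 0.25·(-0.356675) = 0.3046.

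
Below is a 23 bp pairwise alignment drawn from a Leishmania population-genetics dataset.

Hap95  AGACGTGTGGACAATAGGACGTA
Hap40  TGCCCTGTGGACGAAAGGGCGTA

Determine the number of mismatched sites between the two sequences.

6

Differing sites — 1:A/T; 3:A/C; 5:G/C; 13:A/G; 15:T/A; 19:A/G.
That gives 6 mismatches out of 23 aligned sites, so the Hamming distance is 6.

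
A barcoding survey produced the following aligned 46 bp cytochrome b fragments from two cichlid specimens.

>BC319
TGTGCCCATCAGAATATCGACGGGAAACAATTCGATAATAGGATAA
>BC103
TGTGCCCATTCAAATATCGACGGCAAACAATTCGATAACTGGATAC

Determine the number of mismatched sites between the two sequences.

7

Differing sites — 10:C/T; 11:A/C; 12:G/A; 24:G/C; 39:T/C; 40:A/T; 46:A/C.
That gives 7 mismatches out of 46 aligned sites, so the Hamming distance is 7.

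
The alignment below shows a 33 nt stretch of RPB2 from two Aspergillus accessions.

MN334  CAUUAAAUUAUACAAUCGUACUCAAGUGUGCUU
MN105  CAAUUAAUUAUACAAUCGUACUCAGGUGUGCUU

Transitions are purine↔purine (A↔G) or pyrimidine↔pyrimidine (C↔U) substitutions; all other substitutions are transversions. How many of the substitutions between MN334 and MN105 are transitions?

The sequences differ at positions 3 (U/A, transversion), 5 (A/U, transversion), 25 (A/G, transition).
Of the 3 differences, 1 transition and 2 transversions, so the answer is 1.

1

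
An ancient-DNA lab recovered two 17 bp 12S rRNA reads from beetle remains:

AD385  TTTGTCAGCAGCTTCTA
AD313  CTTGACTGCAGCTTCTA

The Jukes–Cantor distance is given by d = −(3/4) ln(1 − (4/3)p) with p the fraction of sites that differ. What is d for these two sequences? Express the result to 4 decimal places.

Differing sites — 1:T/C; 5:T/A; 7:A/T.
p = 3/17 = 0.176471.
d = −0.75 · ln(1 − (4/3)·0.176471) = −0.75 · ln(0.764705) = −0.75 · (-0.268265) = 0.2012.

0.2012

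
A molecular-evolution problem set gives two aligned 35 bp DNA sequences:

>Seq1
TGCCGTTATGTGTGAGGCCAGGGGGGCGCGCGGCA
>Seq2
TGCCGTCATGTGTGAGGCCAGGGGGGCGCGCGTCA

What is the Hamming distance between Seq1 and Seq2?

Differing sites — 7:T/C; 33:G/T.
That gives 2 mismatches out of 35 aligned sites, so the Hamming distance is 2.

2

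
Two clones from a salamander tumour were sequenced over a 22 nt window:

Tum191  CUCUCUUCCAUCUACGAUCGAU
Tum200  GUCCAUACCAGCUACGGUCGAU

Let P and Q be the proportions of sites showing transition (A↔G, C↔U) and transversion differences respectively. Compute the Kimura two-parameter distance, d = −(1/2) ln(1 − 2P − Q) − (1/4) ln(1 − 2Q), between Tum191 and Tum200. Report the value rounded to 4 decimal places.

0.3390

Differing sites — 1:C/G (Tv); 4:U/C (Ti); 5:C/A (Tv); 7:U/A (Tv); 11:U/G (Tv); 17:A/G (Ti).
Of the 6 differences, 2 transitions and 4 transversions over 22 sites: P = 2/22 = 0.090909, Q = 4/22 = 0.181818.
d = −0.5·ln(0.636364) − 0.25·ln(0.636364) = −0.5·(-0.451985) − 0.25·(-0.451985) = 0.3390.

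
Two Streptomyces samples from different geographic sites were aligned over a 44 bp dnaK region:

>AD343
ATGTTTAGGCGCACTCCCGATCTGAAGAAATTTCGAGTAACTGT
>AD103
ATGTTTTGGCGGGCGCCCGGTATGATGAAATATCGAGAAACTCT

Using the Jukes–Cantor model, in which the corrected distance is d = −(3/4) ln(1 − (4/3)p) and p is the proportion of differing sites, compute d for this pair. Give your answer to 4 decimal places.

0.2708

Differing sites — 7:A/T; 12:C/G; 13:A/G; 15:T/G; 20:A/G; 22:C/A; 26:A/T; 32:T/A; 38:T/A; 43:G/C.
p = 10/44 = 0.227273.
d = −0.75 · ln(1 − (4/3)·0.227273) = −0.75 · ln(0.696969) = −0.75 · (-0.361014) = 0.2708.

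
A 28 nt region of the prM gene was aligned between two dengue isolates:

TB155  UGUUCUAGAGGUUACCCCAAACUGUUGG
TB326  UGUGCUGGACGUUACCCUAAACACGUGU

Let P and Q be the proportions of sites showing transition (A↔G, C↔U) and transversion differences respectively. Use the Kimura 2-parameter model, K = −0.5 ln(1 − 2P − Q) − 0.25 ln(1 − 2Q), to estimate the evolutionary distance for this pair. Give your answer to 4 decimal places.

Differing sites — 4:U/G (Tv); 7:A/G (Ti); 10:G/C (Tv); 18:C/U (Ti); 23:U/A (Tv); 24:G/C (Tv); 25:U/G (Tv); 28:G/U (Tv).
Of the 8 differences, 2 transitions and 6 transversions over 28 sites: P = 2/28 = 0.071429, Q = 6/28 = 0.214286.
d = −0.5·ln(0.642856) − 0.25·ln(0.571428) = −0.5·(-0.441835) − 0.25·(-0.559617) = 0.3608.

0.3608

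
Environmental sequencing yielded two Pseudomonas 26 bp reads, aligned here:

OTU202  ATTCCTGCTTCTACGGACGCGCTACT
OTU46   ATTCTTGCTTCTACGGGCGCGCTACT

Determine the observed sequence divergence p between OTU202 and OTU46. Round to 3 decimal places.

0.077

The sequences differ at positions 5 (C/T), 17 (A/G).
There are 2 differences over 26 sites, so p = 2/26 = 0.077.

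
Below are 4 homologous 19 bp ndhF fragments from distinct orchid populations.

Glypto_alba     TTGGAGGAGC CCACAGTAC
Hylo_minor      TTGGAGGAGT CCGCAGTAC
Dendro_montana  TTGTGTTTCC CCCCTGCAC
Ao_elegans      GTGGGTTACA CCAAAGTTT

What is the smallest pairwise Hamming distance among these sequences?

2

Pairwise Hamming distances:
  Glypto_alba vs Hylo_minor: 2
  Glypto_alba vs Dendro_montana: 9
  Glypto_alba vs Ao_elegans: 9
  Hylo_minor vs Dendro_montana: 10
  Hylo_minor vs Ao_elegans: 10
  Dendro_montana vs Ao_elegans: 10
The smallest is 2, between Glypto_alba and Hylo_minor.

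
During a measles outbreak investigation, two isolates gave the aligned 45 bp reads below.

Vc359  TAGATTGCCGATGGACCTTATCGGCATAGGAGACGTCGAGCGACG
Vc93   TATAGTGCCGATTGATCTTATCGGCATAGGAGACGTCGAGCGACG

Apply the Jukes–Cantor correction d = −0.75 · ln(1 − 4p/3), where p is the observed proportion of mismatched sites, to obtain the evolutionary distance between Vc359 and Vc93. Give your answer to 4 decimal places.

0.0946

The sequences differ at positions 3 (G/T), 5 (T/G), 13 (G/T), 16 (C/T).
p = 4/45 = 0.088889.
d = −0.75 · ln(1 − (4/3)·0.088889) = −0.75 · ln(0.881481) = −0.75 · (-0.126152) = 0.0946.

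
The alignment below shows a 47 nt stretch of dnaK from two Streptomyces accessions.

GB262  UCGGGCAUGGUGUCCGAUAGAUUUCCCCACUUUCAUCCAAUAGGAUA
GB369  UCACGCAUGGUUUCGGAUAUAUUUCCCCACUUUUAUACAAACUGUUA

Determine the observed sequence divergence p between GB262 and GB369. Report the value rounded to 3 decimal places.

0.234

Differing sites — 3:G/A; 4:G/C; 12:G/U; 15:C/G; 20:G/U; 34:C/U; 37:C/A; 41:U/A; 42:A/C; 43:G/U; 45:A/U.
There are 11 differences over 47 sites, so p = 11/47 = 0.234.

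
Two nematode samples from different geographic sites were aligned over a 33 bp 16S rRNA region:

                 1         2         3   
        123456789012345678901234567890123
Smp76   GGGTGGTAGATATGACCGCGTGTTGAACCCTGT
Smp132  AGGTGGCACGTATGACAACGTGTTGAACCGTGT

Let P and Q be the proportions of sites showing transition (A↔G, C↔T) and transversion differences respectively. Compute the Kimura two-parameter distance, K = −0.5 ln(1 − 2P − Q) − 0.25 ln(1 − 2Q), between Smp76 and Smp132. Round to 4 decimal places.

The sequences differ at positions 1 (G/A, transition), 7 (T/C, transition), 9 (G/C, transversion), 10 (A/G, transition), 17 (C/A, transversion), 18 (G/A, transition), 30 (C/G, transversion).
Of the 7 differences, 4 transitions and 3 transversions over 33 sites: P = 4/33 = 0.121212, Q = 3/33 = 0.090909.
d = −0.5·ln(0.666667) − 0.25·ln(0.818182) = −0.5·(-0.405465) − 0.25·(-0.200670) = 0.2529.

0.2529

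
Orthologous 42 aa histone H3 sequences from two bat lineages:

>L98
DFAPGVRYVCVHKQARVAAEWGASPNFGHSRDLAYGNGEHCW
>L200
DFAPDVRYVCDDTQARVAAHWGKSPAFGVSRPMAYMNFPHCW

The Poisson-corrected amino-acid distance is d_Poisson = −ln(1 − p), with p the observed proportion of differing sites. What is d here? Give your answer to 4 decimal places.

The sequences differ at positions 5 (G/D), 11 (V/D), 12 (H/D), 13 (K/T), 20 (E/H), 23 (A/K), 26 (N/A), 29 (H/V), 32 (D/P), 33 (L/M), 36 (G/M), 38 (G/F), 39 (E/P).
p = 13/42 = 0.309524.
d = −ln(1 − 0.309524) = −ln(0.690476) = 0.3704.

0.3704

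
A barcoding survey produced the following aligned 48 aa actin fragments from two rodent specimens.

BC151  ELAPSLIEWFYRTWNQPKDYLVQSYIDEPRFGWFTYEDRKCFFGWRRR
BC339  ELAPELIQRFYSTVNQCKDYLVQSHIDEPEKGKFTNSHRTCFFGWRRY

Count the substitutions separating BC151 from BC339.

15

The sequences differ at positions 5 (S/E), 8 (E/Q), 9 (W/R), 12 (R/S), 14 (W/V), 17 (P/C), 25 (Y/H), 30 (R/E), 31 (F/K), 33 (W/K), 36 (Y/N), 37 (E/S), 38 (D/H), 40 (K/T), 48 (R/Y).
That gives 15 mismatches out of 48 aligned sites, so the Hamming distance is 15.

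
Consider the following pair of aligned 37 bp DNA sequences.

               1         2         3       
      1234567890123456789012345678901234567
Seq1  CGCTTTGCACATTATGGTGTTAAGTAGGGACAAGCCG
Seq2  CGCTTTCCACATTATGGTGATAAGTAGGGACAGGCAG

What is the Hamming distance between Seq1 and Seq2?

4

Differing sites — 7:G/C; 20:T/A; 33:A/G; 36:C/A.
That gives 4 mismatches out of 37 aligned sites, so the Hamming distance is 4.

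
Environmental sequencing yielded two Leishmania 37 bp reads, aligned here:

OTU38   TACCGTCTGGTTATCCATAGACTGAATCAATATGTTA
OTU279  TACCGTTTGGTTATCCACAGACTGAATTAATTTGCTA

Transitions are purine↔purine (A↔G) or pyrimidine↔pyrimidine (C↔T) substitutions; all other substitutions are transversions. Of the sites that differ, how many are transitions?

4

Differing sites — 7:C/T (Ti); 18:T/C (Ti); 28:C/T (Ti); 32:A/T (Tv); 35:T/C (Ti).
Of the 5 differences, 4 transitions and 1 transversion, so the answer is 4.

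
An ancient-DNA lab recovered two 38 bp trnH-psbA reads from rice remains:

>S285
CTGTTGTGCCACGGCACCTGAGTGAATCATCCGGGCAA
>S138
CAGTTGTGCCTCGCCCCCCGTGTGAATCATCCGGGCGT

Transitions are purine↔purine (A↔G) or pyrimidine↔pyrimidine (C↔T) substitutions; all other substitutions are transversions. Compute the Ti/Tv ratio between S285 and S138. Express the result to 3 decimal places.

Mismatches occur at site 2 (T→A, transversion), site 11 (A→T, transversion), site 14 (G→C, transversion), site 16 (A→C, transversion), site 19 (T→C, transition), site 21 (A→T, transversion), site 37 (A→G, transition), site 38 (A→T, transversion).
Of the 8 differences, 2 transitions and 6 transversions, so Ti/Tv = 2/6 = 0.333.

0.333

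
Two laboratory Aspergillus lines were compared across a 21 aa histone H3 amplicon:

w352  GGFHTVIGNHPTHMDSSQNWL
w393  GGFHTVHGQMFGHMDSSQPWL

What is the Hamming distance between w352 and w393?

6

The sequences differ at positions 7 (I/H), 9 (N/Q), 10 (H/M), 11 (P/F), 12 (T/G), 19 (N/P).
That gives 6 mismatches out of 21 aligned sites, so the Hamming distance is 6.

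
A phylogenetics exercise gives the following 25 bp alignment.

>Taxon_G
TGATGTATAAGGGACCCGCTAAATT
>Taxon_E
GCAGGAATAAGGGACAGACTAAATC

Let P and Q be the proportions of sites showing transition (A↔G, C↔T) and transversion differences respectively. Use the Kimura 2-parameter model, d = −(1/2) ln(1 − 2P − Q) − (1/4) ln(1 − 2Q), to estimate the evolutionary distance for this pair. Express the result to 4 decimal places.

Differing sites — 1:T/G (Tv); 2:G/C (Tv); 4:T/G (Tv); 6:T/A (Tv); 16:C/A (Tv); 17:C/G (Tv); 18:G/A (Ti); 25:T/C (Ti).
Of the 8 differences, 2 transitions and 6 transversions over 25 sites: P = 2/25 = 0.080000, Q = 6/25 = 0.240000.
d = −0.5·ln(0.600000) − 0.25·ln(0.520000) = −0.5·(-0.510826) − 0.25·(-0.653926) = 0.4189.

0.4189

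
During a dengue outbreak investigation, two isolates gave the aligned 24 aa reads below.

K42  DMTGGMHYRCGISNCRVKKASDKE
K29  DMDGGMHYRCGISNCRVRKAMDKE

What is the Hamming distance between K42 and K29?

3

Mismatches occur at site 3 (T→D), site 18 (K→R), site 21 (S→M).
That gives 3 mismatches out of 24 aligned sites, so the Hamming distance is 3.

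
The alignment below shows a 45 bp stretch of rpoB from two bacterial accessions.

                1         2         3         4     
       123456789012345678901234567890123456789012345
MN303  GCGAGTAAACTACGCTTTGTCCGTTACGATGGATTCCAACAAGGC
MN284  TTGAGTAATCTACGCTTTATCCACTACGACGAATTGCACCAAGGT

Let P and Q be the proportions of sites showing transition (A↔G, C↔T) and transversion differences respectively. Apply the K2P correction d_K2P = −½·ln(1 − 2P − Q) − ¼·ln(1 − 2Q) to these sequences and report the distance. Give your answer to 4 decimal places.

Differing sites — 1:G/T (Tv); 2:C/T (Ti); 9:A/T (Tv); 19:G/A (Ti); 23:G/A (Ti); 24:T/C (Ti); 30:T/C (Ti); 32:G/A (Ti); 36:C/G (Tv); 39:A/C (Tv); 45:C/T (Ti).
Of the 11 differences, 7 transitions and 4 transversions over 45 sites: P = 7/45 = 0.155556, Q = 4/45 = 0.088889.
d = −0.5·ln(0.599999) − 0.25·ln(0.822222) = −0.5·(-0.510827) − 0.25·(-0.195745) = 0.3043.

0.3043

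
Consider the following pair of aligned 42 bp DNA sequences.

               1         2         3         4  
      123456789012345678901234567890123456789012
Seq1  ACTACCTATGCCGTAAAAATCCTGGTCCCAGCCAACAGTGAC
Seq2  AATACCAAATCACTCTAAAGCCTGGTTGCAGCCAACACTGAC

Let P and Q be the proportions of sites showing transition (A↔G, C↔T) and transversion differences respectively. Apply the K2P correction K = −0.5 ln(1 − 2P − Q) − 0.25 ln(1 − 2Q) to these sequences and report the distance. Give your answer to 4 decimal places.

Differing sites — 2:C/A (Tv); 7:T/A (Tv); 9:T/A (Tv); 10:G/T (Tv); 12:C/A (Tv); 13:G/C (Tv); 15:A/C (Tv); 16:A/T (Tv); 20:T/G (Tv); 27:C/T (Ti); 28:C/G (Tv); 38:G/C (Tv).
Of the 12 differences, 1 transition and 11 transversions over 42 sites: P = 1/42 = 0.023810, Q = 11/42 = 0.261905.
d = −0.5·ln(0.690475) − 0.25·ln(0.476190) = −0.5·(-0.370376) − 0.25·(-0.741938) = 0.3707.

0.3707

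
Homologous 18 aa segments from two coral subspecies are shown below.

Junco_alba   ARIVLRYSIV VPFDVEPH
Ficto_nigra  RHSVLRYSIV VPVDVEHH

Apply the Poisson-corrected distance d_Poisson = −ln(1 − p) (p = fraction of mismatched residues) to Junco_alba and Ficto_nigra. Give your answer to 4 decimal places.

The sequences differ at positions 1 (A/R), 2 (R/H), 3 (I/S), 13 (F/V), 17 (P/H).
p = 5/18 = 0.277778.
d = −ln(1 − 0.277778) = −ln(0.722222) = 0.3254.

0.3254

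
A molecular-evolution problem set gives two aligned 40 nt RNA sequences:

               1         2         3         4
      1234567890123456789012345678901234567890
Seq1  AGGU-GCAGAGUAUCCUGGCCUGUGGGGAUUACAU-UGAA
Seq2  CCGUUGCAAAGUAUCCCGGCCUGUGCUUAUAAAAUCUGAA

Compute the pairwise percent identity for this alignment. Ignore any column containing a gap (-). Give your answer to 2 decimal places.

76.32%

Excluding the 2 gap columns leaves 38 comparable sites.
Differing sites — 1:A/C; 2:G/C; 9:G/A; 17:U/C; 26:G/C; 27:G/U; 28:G/U; 31:U/A; 33:C/A.
29 of the 38 comparable sites match, so the percent identity is 29/38 × 100 = 76.32%.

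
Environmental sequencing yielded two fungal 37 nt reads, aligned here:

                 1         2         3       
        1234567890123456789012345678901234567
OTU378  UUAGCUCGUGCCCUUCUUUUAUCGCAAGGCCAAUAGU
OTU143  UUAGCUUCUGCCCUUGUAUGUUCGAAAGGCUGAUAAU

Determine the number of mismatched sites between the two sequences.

10

Mismatches occur at site 7 (C/U), site 8 (G/C), site 16 (C/G), site 18 (U/A), site 20 (U/G), site 21 (A/U), site 25 (C/A), site 31 (C/U), site 32 (A/G), site 36 (G/A).
That gives 10 mismatches out of 37 aligned sites, so the Hamming distance is 10.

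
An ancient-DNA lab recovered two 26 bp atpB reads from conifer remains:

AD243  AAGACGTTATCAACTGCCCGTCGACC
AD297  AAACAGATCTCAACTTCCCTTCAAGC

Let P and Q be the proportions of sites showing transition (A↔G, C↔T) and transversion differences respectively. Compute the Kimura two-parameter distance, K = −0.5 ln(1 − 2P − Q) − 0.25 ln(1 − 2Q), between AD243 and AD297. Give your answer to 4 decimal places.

0.4683

Mismatches occur at site 3 (G→A, transition), site 4 (A→C, transversion), site 5 (C→A, transversion), site 7 (T→A, transversion), site 9 (A→C, transversion), site 16 (G→T, transversion), site 20 (G→T, transversion), site 23 (G→A, transition), site 25 (C→G, transversion).
Of the 9 differences, 2 transitions and 7 transversions over 26 sites: P = 2/26 = 0.076923, Q = 7/26 = 0.269231.
d = −0.5·ln(0.576923) − 0.25·ln(0.461538) = −0.5·(-0.550046) − 0.25·(-0.773191) = 0.4683.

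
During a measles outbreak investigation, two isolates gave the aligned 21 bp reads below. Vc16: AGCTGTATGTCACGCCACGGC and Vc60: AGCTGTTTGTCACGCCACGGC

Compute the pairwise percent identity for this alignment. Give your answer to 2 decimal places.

95.24%

Differing sites — 7:A/T.
20 of the 21 sites match, so the percent identity is 20/21 × 100 = 95.24%.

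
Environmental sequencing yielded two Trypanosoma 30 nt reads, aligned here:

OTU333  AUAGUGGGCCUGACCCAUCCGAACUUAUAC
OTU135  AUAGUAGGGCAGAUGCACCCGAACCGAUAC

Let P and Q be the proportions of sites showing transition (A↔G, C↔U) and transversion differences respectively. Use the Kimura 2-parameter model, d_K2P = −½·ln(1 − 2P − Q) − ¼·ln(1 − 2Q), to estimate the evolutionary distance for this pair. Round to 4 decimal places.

0.3330

Differing sites — 6:G/A (Ti); 9:C/G (Tv); 11:U/A (Tv); 14:C/U (Ti); 15:C/G (Tv); 18:U/C (Ti); 25:U/C (Ti); 26:U/G (Tv).
Of the 8 differences, 4 transitions and 4 transversions over 30 sites: P = 4/30 = 0.133333, Q = 4/30 = 0.133333.
d = −0.5·ln(0.600001) − 0.25·ln(0.733334) = −0.5·(-0.510824) − 0.25·(-0.310154) = 0.3330.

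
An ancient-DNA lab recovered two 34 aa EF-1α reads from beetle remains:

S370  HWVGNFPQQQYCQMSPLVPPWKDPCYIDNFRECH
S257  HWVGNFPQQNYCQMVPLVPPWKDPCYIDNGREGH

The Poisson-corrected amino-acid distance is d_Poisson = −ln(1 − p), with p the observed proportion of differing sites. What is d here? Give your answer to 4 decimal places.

0.1252

Mismatches occur at site 10 (Q↔N), site 15 (S↔V), site 30 (F↔G), site 33 (C↔G).
p = 4/34 = 0.117647.
d = −ln(1 − 0.117647) = −ln(0.882353) = 0.1252.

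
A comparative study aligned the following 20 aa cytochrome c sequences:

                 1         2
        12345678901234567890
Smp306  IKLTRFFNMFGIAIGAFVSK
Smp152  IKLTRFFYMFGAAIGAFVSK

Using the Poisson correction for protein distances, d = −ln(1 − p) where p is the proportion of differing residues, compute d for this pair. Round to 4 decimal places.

0.1054

Mismatches occur at site 8 (N→Y), site 12 (I→A).
p = 2/20 = 0.100000.
d = −ln(1 − 0.100000) = −ln(0.900000) = 0.1054.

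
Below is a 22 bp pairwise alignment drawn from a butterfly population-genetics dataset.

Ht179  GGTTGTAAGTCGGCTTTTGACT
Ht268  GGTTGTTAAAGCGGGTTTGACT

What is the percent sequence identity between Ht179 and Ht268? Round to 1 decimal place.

The sequences differ at positions 7 (A/T), 9 (G/A), 10 (T/A), 11 (C/G), 12 (G/C), 14 (C/G), 15 (T/G).
15 of the 22 sites match, so the percent identity is 15/22 × 100 = 68.2%.

68.2%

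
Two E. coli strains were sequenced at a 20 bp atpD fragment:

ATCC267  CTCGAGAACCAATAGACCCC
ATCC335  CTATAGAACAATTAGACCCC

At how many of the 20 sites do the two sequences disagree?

The sequences differ at positions 3 (C/A), 4 (G/T), 10 (C/A), 12 (A/T).
That gives 4 mismatches out of 20 aligned sites, so the Hamming distance is 4.

4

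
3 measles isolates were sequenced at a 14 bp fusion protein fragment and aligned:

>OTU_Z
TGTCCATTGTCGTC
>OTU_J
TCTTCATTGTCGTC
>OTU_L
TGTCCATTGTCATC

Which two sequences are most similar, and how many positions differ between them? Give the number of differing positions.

1

Pairwise Hamming distances:
  OTU_Z vs OTU_J: 2
  OTU_Z vs OTU_L: 1
  OTU_J vs OTU_L: 3
The smallest is 1, between OTU_Z and OTU_L.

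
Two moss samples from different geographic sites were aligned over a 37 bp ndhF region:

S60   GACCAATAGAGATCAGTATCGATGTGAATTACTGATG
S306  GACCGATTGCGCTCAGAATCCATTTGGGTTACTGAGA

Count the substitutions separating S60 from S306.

Mismatches occur at site 5 (A/G), site 8 (A/T), site 10 (A/C), site 12 (A/C), site 17 (T/A), site 21 (G/C), site 24 (G/T), site 27 (A/G), site 28 (A/G), site 36 (T/G), site 37 (G/A).
That gives 11 mismatches out of 37 aligned sites, so the Hamming distance is 11.

11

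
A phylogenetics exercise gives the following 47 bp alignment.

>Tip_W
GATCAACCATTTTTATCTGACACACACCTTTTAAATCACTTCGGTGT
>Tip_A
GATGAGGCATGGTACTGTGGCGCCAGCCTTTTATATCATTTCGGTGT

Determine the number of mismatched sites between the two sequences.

15

Mismatches occur at site 4 (C→G), site 6 (A→G), site 7 (C→G), site 11 (T→G), site 12 (T→G), site 14 (T→A), site 15 (A→C), site 17 (C→G), site 20 (A→G), site 22 (A→G), site 24 (A→C), site 25 (C→A), site 26 (A→G), site 34 (A→T), site 39 (C→T).
That gives 15 mismatches out of 47 aligned sites, so the Hamming distance is 15.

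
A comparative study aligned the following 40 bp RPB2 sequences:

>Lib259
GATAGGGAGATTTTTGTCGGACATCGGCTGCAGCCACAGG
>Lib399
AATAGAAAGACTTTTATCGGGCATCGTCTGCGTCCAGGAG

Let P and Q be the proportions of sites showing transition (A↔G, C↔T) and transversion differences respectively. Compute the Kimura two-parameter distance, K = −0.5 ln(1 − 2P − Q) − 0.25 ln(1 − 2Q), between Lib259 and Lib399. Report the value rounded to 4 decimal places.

Differing sites — 1:G/A (Ti); 6:G/A (Ti); 7:G/A (Ti); 11:T/C (Ti); 16:G/A (Ti); 21:A/G (Ti); 27:G/T (Tv); 32:A/G (Ti); 33:G/T (Tv); 37:C/G (Tv); 38:A/G (Ti); 39:G/A (Ti).
Of the 12 differences, 9 transitions and 3 transversions over 40 sites: P = 9/40 = 0.225000, Q = 3/40 = 0.075000.
d = −0.5·ln(0.475000) − 0.25·ln(0.850000) = −0.5·(-0.744440) − 0.25·(-0.162519) = 0.4128.

0.4128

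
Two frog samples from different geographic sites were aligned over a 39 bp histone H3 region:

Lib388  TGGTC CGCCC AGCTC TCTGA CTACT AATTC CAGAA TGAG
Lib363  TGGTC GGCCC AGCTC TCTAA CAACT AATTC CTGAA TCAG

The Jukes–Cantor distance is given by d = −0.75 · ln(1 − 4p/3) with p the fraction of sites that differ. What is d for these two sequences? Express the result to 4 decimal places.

The sequences differ at positions 6 (C/G), 19 (G/A), 22 (T/A), 32 (A/T), 37 (G/C).
p = 5/39 = 0.128205.
d = −0.75 · ln(1 − (4/3)·0.128205) = −0.75 · ln(0.829060) = −0.75 · (-0.187463) = 0.1406.

0.1406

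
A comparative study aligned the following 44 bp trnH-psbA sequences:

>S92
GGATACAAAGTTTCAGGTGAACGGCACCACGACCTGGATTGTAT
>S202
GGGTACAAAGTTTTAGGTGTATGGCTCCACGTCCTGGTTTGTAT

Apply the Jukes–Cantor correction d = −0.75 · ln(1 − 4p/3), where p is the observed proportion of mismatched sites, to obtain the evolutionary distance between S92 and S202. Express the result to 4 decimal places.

0.1788

Differing sites — 3:A/G; 14:C/T; 20:A/T; 22:C/T; 26:A/T; 32:A/T; 38:A/T.
p = 7/44 = 0.159091.
d = −0.75 · ln(1 − (4/3)·0.159091) = −0.75 · ln(0.787879) = −0.75 · (-0.238411) = 0.1788.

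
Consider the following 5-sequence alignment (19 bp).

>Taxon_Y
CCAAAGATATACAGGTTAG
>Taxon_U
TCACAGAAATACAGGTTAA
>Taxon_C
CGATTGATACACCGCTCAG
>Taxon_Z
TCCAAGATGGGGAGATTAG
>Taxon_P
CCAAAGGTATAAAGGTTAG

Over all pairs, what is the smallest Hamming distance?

Pairwise Hamming distances:
  Taxon_Y vs Taxon_U: 4
  Taxon_Y vs Taxon_C: 7
  Taxon_Y vs Taxon_Z: 7
  Taxon_Y vs Taxon_P: 2
  Taxon_U vs Taxon_C: 10
  Taxon_U vs Taxon_Z: 9
  Taxon_U vs Taxon_P: 6
  Taxon_C vs Taxon_Z: 12
  Taxon_C vs Taxon_P: 9
  Taxon_Z vs Taxon_P: 8
The smallest is 2, between Taxon_Y and Taxon_P.

2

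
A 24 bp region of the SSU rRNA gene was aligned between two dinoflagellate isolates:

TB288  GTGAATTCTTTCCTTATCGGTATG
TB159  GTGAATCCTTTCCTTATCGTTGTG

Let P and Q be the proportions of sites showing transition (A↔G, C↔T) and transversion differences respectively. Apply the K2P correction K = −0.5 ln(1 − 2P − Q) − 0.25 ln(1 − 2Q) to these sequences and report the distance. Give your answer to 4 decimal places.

0.1386

Mismatches occur at site 7 (T↔C, transition), site 20 (G↔T, transversion), site 22 (A↔G, transition).
Of the 3 differences, 2 transitions and 1 transversion over 24 sites: P = 2/24 = 0.083333, Q = 1/24 = 0.041667.
d = −0.5·ln(0.791667) − 0.25·ln(0.916666) = −0.5·(-0.233614) − 0.25·(-0.087012) = 0.1386.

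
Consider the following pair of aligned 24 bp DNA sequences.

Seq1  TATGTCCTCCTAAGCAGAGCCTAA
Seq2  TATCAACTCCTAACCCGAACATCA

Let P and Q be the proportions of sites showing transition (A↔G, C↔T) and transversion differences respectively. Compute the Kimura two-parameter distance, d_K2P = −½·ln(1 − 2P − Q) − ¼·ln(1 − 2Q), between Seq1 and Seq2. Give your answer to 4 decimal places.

0.4539

Mismatches occur at site 4 (G↔C, transversion), site 5 (T↔A, transversion), site 6 (C↔A, transversion), site 14 (G↔C, transversion), site 16 (A↔C, transversion), site 19 (G↔A, transition), site 21 (C↔A, transversion), site 23 (A↔C, transversion).
Of the 8 differences, 1 transition and 7 transversions over 24 sites: P = 1/24 = 0.041667, Q = 7/24 = 0.291667.
d = −0.5·ln(0.624999) − 0.25·ln(0.416666) = −0.5·(-0.470005) − 0.25·(-0.875470) = 0.4539.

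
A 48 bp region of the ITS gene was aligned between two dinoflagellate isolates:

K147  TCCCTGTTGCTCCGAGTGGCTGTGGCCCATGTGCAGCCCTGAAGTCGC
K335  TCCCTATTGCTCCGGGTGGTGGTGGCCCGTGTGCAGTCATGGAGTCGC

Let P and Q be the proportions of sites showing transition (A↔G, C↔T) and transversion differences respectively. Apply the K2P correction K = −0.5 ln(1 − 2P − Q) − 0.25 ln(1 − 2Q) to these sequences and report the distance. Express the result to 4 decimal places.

Differing sites — 6:G/A (Ti); 15:A/G (Ti); 20:C/T (Ti); 21:T/G (Tv); 29:A/G (Ti); 37:C/T (Ti); 39:C/A (Tv); 42:A/G (Ti).
Of the 8 differences, 6 transitions and 2 transversions over 48 sites: P = 6/48 = 0.125000, Q = 2/48 = 0.041667.
d = −0.5·ln(0.708333) − 0.25·ln(0.916666) = −0.5·(-0.344841) − 0.25·(-0.087012) = 0.1942.

0.1942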